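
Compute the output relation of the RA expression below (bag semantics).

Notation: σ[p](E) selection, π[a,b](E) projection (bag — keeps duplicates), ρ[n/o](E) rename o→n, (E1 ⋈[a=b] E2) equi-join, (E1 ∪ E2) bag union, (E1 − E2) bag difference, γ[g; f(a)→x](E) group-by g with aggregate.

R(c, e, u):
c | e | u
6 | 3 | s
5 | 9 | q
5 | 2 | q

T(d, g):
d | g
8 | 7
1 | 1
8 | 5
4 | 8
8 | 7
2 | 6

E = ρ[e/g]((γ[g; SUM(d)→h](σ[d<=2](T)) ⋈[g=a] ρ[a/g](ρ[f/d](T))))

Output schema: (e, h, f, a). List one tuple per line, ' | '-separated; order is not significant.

Per-node cardinality:
  T → 6
  σ[d<=2](T) → 2
  γ[g; SUM(d)→h](σ[d<=2](T)) → 2
  T → 6
  ρ[f/d](T) → 6
  ρ[a/g](ρ[f/d](T)) → 6
  (γ[g; SUM(d)→h](σ[d<=2](T)) ⋈[g=a] ρ[a/g](ρ[f/d](T))) → 2
  ρ[e/g]((γ[g; SUM(d)→h](σ[d<=2](T)) ⋈[g=a] ρ[a/g](ρ[f/d](T)))) → 2

== RESULT ==
e | h | f | a
1 | 1 | 1 | 1
6 | 2 | 2 | 6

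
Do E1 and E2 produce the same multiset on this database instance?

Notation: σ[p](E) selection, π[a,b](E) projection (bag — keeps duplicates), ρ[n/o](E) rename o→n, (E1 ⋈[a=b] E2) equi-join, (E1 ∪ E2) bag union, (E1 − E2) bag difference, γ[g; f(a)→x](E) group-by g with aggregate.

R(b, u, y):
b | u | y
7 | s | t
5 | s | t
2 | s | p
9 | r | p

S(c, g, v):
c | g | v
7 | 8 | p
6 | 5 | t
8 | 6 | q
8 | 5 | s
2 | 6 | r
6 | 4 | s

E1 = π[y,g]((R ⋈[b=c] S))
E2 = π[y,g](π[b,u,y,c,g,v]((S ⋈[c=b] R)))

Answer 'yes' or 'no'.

E1 subexpression sizes:
  R → 4
  S → 6
  (R ⋈[b=c] S) → 2
  π[y,g]((R ⋈[b=c] S)) → 2
E2 subexpression sizes:
  S → 6
  R → 4
  (S ⋈[c=b] R) → 2
  π[b,u,y,c,g,v]((S ⋈[c=b] R)) → 2
  π[y,g](π[b,u,y,c,g,v]((S ⋈[c=b] R))) → 2

E1 and E2 produce the same multiset:
y | g
p | 6
t | 8

yes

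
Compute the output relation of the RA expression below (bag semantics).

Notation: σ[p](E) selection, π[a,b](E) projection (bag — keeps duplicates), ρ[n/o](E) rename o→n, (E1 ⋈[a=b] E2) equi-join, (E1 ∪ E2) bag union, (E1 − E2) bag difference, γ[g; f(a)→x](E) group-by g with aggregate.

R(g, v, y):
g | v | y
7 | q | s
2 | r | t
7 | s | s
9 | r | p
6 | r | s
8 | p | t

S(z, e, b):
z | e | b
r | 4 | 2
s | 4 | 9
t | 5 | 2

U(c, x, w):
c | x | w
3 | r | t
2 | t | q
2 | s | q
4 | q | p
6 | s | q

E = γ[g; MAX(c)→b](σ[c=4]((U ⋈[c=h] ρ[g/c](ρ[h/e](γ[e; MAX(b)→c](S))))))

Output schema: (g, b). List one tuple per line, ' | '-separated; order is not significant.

Stepwise |·|:
  U → 5
  S → 3
  γ[e; MAX(b)→c](S) → 2
  ρ[h/e](γ[e; MAX(b)→c](S)) → 2
  ρ[g/c](ρ[h/e](γ[e; MAX(b)→c](S))) → 2
  (U ⋈[c=h] ρ[g/c](ρ[h/e](γ[e; MAX(b)→c](S)))) → 1
  σ[c=4]((U ⋈[c=h] ρ[g/c](ρ[h/e](γ[e; MAX(b)→c](S))))) → 1
  γ[g; MAX(c)→b](σ[c=4]((U ⋈[c=h] ρ[g/c](ρ[h/e](γ[e; MAX(b)→c](S)))))) → 1

== RESULT ==
g | b
9 | 4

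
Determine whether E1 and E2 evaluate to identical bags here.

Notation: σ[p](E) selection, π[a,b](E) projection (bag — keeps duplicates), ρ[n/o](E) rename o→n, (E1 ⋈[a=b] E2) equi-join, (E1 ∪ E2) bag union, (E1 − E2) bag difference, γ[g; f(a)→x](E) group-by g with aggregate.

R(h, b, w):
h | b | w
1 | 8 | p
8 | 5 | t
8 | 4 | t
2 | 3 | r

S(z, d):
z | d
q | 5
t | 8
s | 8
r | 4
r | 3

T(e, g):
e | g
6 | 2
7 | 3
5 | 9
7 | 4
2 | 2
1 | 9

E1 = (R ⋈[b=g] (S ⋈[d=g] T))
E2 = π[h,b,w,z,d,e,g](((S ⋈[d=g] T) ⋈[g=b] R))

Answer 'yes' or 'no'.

E1 subexpression sizes:
  R → 4
  S → 5
  T → 6
  (S ⋈[d=g] T) → 2
  (R ⋈[b=g] (S ⋈[d=g] T)) → 2
E2 subexpression sizes:
  S → 5
  T → 6
  (S ⋈[d=g] T) → 2
  R → 4
  ((S ⋈[d=g] T) ⋈[g=b] R) → 2
  π[h,b,w,z,d,e,g](((S ⋈[d=g] T) ⋈[g=b] R)) → 2

E1 and E2 produce the same multiset:
h | b | w | z | d | e | g
2 | 3 | r | r | 3 | 7 | 3
8 | 4 | t | r | 4 | 7 | 4

yes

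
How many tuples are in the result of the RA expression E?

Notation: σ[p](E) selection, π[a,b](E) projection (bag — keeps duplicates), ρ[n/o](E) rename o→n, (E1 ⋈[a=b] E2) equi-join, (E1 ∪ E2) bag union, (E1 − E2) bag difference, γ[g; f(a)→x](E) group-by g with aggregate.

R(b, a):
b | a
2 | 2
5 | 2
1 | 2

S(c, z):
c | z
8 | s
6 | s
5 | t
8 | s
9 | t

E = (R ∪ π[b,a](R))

Per-node cardinality:
  R → 3
  R → 3
  π[b,a](R) → 3
  (R ∪ π[b,a](R)) → 6

|E| = 6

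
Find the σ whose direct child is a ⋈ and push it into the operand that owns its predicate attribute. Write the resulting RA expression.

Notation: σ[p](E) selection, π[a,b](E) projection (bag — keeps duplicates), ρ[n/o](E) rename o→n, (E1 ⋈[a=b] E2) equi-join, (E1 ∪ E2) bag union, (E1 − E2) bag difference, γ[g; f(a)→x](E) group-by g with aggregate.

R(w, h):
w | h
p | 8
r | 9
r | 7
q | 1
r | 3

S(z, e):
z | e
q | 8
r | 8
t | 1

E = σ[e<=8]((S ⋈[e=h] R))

σ filters on e, owned by the left side.
E' = (σ[e<=8](S) ⋈[e=h] R)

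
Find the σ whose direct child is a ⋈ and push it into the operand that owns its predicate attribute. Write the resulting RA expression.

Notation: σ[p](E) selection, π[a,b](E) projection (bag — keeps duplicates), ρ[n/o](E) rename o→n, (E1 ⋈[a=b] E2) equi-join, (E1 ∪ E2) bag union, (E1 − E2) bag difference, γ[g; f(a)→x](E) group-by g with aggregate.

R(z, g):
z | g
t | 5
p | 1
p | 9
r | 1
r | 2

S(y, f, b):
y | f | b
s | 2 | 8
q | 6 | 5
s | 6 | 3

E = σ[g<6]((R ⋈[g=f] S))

σ filters on g, owned by the left side.
E' = (σ[g<6](R) ⋈[g=f] S)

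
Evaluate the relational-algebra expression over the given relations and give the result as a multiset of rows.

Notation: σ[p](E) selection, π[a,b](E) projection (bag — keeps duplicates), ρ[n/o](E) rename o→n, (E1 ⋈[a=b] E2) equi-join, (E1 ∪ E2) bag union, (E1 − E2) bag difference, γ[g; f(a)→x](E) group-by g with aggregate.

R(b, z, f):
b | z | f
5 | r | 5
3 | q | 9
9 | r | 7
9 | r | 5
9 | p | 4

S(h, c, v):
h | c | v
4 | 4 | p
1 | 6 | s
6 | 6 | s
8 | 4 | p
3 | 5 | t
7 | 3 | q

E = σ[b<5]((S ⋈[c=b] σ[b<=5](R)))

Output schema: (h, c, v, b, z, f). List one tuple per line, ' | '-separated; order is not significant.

Row counts bottom-up:
  S → 6
  R → 5
  σ[b<=5](R) → 2
  (S ⋈[c=b] σ[b<=5](R)) → 2
  σ[b<5]((S ⋈[c=b] σ[b<=5](R))) → 1

== RESULT ==
h | c | v | b | z | f
7 | 3 | q | 3 | q | 9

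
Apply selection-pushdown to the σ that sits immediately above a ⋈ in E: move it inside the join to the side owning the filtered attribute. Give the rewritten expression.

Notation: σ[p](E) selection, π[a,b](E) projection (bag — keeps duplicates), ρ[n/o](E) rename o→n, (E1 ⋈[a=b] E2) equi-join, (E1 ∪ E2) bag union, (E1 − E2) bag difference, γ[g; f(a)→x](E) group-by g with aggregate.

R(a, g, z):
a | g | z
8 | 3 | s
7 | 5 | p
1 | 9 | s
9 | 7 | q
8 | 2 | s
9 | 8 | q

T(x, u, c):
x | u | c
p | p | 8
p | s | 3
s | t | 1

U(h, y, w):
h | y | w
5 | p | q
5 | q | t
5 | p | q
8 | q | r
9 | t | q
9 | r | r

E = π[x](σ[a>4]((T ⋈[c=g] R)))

σ filters on a, owned by the right side.
E' = π[x]((T ⋈[c=g] σ[a>4](R)))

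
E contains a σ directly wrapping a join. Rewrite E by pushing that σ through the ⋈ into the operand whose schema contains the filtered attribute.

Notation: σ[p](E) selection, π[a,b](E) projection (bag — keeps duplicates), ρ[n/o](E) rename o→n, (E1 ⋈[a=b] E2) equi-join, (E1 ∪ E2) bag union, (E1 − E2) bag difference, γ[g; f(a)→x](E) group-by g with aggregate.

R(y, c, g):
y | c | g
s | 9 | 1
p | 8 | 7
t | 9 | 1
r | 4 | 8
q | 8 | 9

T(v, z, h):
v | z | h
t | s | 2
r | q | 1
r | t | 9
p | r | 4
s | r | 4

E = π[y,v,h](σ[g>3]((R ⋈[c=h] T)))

σ filters on g, owned by the left side.
E' = π[y,v,h]((σ[g>3](R) ⋈[c=h] T))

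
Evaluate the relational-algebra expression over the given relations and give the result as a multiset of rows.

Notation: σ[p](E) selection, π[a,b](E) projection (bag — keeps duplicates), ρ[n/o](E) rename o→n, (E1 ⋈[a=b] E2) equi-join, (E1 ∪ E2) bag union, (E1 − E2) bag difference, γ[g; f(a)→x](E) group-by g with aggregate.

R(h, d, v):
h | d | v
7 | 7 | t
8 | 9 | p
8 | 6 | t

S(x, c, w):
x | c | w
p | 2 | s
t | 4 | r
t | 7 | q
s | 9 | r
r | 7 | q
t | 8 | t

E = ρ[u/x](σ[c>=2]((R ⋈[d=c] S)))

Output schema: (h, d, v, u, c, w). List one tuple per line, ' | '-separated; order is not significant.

Per-node cardinality:
  R → 3
  S → 6
  (R ⋈[d=c] S) → 3
  σ[c>=2]((R ⋈[d=c] S)) → 3
  ρ[u/x](σ[c>=2]((R ⋈[d=c] S))) → 3

== RESULT ==
h | d | v | u | c | w
7 | 7 | t | r | 7 | q
7 | 7 | t | t | 7 | q
8 | 9 | p | s | 9 | r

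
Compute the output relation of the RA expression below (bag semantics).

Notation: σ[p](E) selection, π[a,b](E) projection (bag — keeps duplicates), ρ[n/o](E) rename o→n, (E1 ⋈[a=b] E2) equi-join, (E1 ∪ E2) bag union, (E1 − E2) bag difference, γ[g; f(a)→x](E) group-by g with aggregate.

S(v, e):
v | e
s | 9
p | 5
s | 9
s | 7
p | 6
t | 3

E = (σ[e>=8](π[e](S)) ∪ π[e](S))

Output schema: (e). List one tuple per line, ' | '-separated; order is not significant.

Row counts bottom-up:
  S → 6
  π[e](S) → 6
  σ[e>=8](π[e](S)) → 2
  S → 6
  π[e](S) → 6
  (σ[e>=8](π[e](S)) ∪ π[e](S)) → 8

== RESULT ==
e
3
5
6
7
9
9
9
9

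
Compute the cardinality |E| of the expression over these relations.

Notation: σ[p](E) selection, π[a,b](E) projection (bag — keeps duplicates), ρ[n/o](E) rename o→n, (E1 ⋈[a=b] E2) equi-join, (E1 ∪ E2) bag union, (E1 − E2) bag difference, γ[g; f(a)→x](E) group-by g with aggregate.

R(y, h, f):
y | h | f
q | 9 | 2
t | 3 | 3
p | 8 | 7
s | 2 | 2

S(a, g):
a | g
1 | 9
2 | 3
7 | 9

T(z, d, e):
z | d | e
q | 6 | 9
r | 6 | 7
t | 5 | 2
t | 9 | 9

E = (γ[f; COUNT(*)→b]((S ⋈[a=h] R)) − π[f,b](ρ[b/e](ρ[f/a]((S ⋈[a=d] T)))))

Subexpression sizes:
  S → 3
  R → 4
  (S ⋈[a=h] R) → 1
  γ[f; COUNT(*)→b]((S ⋈[a=h] R)) → 1
  S → 3
  T → 4
  (S ⋈[a=d] T) → 0
  ρ[f/a]((S ⋈[a=d] T)) → 0
  ρ[b/e](ρ[f/a]((S ⋈[a=d] T))) → 0
  π[f,b](ρ[b/e](ρ[f/a]((S ⋈[a=d] T)))) → 0
  (γ[f; COUNT(*)→b]((S ⋈[a=h] R)) − π[f,b](ρ[b/e](ρ[f/a]((S ⋈[a=d] T))))) → 1

|E| = 1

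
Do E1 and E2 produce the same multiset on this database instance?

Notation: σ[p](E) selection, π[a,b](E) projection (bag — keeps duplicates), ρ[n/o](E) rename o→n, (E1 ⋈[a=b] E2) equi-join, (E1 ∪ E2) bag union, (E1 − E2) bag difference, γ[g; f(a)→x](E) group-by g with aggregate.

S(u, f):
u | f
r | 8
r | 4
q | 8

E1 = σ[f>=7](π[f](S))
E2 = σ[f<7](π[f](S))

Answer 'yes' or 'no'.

E1 row counts bottom-up:
  S → 3
  π[f](S) → 3
  σ[f>=7](π[f](S)) → 2
E2 row counts bottom-up:
  S → 3
  π[f](S) → 3
  σ[f<7](π[f](S)) → 1

E1 result:
f
8
8
E2 result:
f
4
Witness: (8,) appears 2× in E1 but 0× in E2.

no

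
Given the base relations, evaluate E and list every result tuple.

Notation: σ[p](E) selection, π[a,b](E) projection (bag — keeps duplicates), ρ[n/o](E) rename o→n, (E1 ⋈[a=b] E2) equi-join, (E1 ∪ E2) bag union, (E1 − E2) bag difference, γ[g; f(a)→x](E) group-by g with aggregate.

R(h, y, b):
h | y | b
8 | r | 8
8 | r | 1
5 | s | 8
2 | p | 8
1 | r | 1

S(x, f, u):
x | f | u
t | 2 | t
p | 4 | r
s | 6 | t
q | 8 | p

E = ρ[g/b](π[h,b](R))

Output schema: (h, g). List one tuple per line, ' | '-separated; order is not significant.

Row counts bottom-up:
  R → 5
  π[h,b](R) → 5
  ρ[g/b](π[h,b](R)) → 5

== RESULT ==
h | g
1 | 1
2 | 8
5 | 8
8 | 1
8 | 8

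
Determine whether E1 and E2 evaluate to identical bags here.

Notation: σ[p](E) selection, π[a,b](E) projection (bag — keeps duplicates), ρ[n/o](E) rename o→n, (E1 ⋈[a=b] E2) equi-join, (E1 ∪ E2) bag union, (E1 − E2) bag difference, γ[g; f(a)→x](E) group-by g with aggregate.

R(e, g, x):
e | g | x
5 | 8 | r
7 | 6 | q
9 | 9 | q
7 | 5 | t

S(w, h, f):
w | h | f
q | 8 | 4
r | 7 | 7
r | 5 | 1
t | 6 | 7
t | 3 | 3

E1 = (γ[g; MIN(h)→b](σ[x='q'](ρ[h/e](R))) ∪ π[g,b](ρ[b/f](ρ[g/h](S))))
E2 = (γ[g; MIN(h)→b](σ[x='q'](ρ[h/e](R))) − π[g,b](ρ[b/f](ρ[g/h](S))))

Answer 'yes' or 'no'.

E1 per-node cardinality:
  R → 4
  ρ[h/e](R) → 4
  σ[x='q'](ρ[h/e](R)) → 2
  γ[g; MIN(h)→b](σ[x='q'](ρ[h/e](R))) → 2
  S → 5
  ρ[g/h](S) → 5
  ρ[b/f](ρ[g/h](S)) → 5
  π[g,b](ρ[b/f](ρ[g/h](S))) → 5
  (γ[g; MIN(h)→b](σ[x='q'](ρ[h/e](R))) ∪ π[g,b](ρ[b/f](ρ[g/h](S)))) → 7
E2 per-node cardinality:
  R → 4
  ρ[h/e](R) → 4
  σ[x='q'](ρ[h/e](R)) → 2
  γ[g; MIN(h)→b](σ[x='q'](ρ[h/e](R))) → 2
  S → 5
  ρ[g/h](S) → 5
  ρ[b/f](ρ[g/h](S)) → 5
  π[g,b](ρ[b/f](ρ[g/h](S))) → 5
  (γ[g; MIN(h)→b](σ[x='q'](ρ[h/e](R))) − π[g,b](ρ[b/f](ρ[g/h](S)))) → 1

E1 result:
g | b
3 | 3
5 | 1
6 | 7
6 | 7
7 | 7
8 | 4
9 | 9
E2 result:
g | b
9 | 9
Witness: (6, 7) appears 2× in E1 but 0× in E2.

no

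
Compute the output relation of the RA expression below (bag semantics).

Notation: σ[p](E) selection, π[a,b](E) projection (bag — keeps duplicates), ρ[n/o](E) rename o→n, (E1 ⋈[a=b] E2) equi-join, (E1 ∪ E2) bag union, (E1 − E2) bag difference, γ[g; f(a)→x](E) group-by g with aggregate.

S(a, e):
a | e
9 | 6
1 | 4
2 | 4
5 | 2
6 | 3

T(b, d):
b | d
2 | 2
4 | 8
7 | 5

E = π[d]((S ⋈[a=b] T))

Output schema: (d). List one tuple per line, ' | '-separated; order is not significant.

Per-node cardinality:
  S → 5
  T → 3
  (S ⋈[a=b] T) → 1
  π[d]((S ⋈[a=b] T)) → 1

== RESULT ==
d
2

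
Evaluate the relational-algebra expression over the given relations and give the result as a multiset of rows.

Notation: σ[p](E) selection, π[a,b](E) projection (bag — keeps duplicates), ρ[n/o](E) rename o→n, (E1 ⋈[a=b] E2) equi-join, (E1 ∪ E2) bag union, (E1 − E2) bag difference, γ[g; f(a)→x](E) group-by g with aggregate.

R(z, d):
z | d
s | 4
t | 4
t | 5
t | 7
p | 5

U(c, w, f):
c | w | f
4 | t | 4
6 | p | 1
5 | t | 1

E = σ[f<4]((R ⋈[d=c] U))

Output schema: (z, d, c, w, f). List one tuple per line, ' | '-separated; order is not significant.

Row counts bottom-up:
  R → 5
  U → 3
  (R ⋈[d=c] U) → 4
  σ[f<4]((R ⋈[d=c] U)) → 2

== RESULT ==
z | d | c | w | f
p | 5 | 5 | t | 1
t | 5 | 5 | t | 1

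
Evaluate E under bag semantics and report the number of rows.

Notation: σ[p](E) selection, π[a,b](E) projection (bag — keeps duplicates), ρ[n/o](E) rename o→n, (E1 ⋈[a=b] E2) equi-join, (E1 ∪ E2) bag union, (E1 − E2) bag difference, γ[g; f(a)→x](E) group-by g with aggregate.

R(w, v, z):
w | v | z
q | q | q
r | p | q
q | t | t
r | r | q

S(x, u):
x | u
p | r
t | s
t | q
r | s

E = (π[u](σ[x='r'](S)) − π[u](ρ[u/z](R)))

Per-node cardinality:
  S → 4
  σ[x='r'](S) → 1
  π[u](σ[x='r'](S)) → 1
  R → 4
  ρ[u/z](R) → 4
  π[u](ρ[u/z](R)) → 4
  (π[u](σ[x='r'](S)) − π[u](ρ[u/z](R))) → 1

|E| = 1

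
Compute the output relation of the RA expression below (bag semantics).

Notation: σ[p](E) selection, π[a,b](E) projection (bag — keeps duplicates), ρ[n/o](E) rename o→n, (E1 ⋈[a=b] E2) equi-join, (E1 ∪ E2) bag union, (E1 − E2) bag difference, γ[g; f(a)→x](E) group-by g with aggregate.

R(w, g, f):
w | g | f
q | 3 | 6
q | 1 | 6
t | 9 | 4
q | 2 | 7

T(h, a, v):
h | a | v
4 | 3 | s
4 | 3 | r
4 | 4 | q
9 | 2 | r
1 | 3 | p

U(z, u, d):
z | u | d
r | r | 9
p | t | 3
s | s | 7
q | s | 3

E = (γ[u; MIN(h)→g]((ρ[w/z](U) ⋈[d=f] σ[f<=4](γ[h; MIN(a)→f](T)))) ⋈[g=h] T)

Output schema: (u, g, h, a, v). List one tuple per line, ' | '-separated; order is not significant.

Stepwise |·|:
  U → 4
  ρ[w/z](U) → 4
  T → 5
  γ[h; MIN(a)→f](T) → 3
  σ[f<=4](γ[h; MIN(a)→f](T)) → 3
  (ρ[w/z](U) ⋈[d=f] σ[f<=4](γ[h; MIN(a)→f](T))) → 4
  γ[u; MIN(h)→g]((ρ[w/z](U) ⋈[d=f] σ[f<=4](γ[h; MIN(a)→f](T)))) → 2
  T → 5
  (γ[u; MIN(h)→g]((ρ[w/z](U) ⋈[d=f] σ[f<=4](γ[h; MIN(a)→f](T)))) ⋈[g=h] T) → 2

== RESULT ==
u | g | h | a | v
s | 1 | 1 | 3 | p
t | 1 | 1 | 3 | p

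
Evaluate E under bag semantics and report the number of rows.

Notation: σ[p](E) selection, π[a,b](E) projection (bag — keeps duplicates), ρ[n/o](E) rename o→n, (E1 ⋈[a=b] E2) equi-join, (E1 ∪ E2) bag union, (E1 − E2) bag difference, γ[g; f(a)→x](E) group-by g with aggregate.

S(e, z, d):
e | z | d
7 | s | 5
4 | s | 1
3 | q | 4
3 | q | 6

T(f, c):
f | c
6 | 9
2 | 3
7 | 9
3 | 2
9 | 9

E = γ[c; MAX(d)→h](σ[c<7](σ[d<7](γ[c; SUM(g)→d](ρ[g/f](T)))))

Stepwise |·|:
  T → 5
  ρ[g/f](T) → 5
  γ[c; SUM(g)→d](ρ[g/f](T)) → 3
  σ[d<7](γ[c; SUM(g)→d](ρ[g/f](T))) → 2
  σ[c<7](σ[d<7](γ[c; SUM(g)→d](ρ[g/f](T)))) → 2
  γ[c; MAX(d)→h](σ[c<7](σ[d<7](γ[c; SUM(g)→d](ρ[g/f](T))))) → 2

|E| = 2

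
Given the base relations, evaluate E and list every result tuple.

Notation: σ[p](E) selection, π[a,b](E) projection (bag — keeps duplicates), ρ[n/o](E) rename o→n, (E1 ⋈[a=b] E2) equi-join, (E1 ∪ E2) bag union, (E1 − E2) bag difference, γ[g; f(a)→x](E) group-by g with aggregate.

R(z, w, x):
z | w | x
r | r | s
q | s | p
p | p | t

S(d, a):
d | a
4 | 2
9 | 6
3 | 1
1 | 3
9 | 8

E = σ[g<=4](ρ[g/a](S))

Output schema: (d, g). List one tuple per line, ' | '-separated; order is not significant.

Per-node cardinality:
  S → 5
  ρ[g/a](S) → 5
  σ[g<=4](ρ[g/a](S)) → 3

== RESULT ==
d | g
1 | 3
3 | 1
4 | 2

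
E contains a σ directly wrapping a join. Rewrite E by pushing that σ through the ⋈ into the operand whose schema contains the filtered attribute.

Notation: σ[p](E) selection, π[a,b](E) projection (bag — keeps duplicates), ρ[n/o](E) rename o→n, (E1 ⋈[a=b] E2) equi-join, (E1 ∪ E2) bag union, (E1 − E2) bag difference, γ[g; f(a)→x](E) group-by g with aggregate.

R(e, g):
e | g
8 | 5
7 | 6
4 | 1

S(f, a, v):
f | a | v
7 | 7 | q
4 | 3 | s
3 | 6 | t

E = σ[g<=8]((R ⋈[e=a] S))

σ filters on g, owned by the left side.
E' = (σ[g<=8](R) ⋈[e=a] S)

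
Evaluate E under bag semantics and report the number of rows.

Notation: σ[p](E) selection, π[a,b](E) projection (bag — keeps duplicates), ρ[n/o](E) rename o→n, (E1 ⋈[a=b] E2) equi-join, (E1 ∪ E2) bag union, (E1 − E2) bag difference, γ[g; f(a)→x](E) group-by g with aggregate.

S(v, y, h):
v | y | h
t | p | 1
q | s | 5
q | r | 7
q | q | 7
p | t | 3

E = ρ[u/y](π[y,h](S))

Subexpression sizes:
  S → 5
  π[y,h](S) → 5
  ρ[u/y](π[y,h](S)) → 5

|E| = 5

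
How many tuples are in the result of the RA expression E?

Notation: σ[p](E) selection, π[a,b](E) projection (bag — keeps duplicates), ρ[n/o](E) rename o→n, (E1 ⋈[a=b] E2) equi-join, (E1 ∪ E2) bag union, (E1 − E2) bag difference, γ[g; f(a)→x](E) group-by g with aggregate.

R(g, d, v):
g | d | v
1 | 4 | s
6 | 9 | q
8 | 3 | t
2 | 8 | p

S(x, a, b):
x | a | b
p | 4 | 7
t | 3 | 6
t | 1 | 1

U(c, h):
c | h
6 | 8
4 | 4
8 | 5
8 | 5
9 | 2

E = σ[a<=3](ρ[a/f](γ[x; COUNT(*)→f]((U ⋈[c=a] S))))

Per-node cardinality:
  U → 5
  S → 3
  (U ⋈[c=a] S) → 1
  γ[x; COUNT(*)→f]((U ⋈[c=a] S)) → 1
  ρ[a/f](γ[x; COUNT(*)→f]((U ⋈[c=a] S))) → 1
  σ[a<=3](ρ[a/f](γ[x; COUNT(*)→f]((U ⋈[c=a] S)))) → 1

|E| = 1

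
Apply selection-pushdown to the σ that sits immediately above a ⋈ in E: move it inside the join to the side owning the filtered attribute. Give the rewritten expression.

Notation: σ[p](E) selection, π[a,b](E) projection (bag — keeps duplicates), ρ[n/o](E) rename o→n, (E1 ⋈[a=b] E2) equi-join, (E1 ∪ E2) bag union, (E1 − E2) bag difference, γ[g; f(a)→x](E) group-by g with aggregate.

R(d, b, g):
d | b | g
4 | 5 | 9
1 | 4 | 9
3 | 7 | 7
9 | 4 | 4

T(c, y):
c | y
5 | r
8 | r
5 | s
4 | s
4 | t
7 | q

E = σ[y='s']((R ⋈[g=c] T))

σ filters on y, owned by the right side.
E' = (R ⋈[g=c] σ[y='s'](T))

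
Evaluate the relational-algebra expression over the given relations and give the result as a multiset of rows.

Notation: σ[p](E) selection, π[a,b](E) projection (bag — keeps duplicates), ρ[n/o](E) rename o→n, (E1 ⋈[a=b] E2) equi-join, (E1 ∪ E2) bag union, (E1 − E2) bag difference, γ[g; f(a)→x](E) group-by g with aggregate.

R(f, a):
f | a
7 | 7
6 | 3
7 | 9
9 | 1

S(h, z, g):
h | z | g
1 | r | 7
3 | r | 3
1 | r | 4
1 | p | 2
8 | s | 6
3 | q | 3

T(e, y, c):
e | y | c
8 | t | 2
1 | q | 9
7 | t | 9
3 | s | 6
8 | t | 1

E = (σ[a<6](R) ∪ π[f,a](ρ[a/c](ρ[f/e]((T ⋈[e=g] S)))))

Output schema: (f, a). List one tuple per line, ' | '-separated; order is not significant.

Row counts bottom-up:
  R → 4
  σ[a<6](R) → 2
  T → 5
  S → 6
  (T ⋈[e=g] S) → 3
  ρ[f/e]((T ⋈[e=g] S)) → 3
  ρ[a/c](ρ[f/e]((T ⋈[e=g] S))) → 3
  π[f,a](ρ[a/c](ρ[f/e]((T ⋈[e=g] S)))) → 3
  (σ[a<6](R) ∪ π[f,a](ρ[a/c](ρ[f/e]((T ⋈[e=g] S))))) → 5

== RESULT ==
f | a
3 | 6
3 | 6
6 | 3
7 | 9
9 | 1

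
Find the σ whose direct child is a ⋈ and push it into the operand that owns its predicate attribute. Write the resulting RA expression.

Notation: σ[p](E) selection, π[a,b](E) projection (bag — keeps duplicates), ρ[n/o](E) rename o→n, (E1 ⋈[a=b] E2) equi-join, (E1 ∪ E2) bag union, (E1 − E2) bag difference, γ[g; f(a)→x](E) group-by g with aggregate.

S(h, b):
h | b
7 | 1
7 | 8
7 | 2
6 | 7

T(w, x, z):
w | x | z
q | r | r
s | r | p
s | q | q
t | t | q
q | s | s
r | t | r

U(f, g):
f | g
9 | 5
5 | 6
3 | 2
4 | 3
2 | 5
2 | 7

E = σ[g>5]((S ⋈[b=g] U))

σ filters on g, owned by the right side.
E' = (S ⋈[b=g] σ[g>5](U))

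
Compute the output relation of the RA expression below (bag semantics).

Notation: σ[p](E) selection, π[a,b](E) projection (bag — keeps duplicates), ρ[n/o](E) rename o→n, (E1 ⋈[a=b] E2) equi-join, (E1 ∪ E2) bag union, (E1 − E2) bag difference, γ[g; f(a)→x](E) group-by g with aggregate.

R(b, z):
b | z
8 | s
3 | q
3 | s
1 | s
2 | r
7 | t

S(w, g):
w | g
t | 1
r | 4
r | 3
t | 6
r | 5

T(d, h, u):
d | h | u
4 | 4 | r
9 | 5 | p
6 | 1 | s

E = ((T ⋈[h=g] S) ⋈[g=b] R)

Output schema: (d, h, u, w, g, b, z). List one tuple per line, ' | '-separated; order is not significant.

Stepwise |·|:
  T → 3
  S → 5
  (T ⋈[h=g] S) → 3
  R → 6
  ((T ⋈[h=g] S) ⋈[g=b] R) → 1

== RESULT ==
d | h | u | w | g | b | z
6 | 1 | s | t | 1 | 1 | s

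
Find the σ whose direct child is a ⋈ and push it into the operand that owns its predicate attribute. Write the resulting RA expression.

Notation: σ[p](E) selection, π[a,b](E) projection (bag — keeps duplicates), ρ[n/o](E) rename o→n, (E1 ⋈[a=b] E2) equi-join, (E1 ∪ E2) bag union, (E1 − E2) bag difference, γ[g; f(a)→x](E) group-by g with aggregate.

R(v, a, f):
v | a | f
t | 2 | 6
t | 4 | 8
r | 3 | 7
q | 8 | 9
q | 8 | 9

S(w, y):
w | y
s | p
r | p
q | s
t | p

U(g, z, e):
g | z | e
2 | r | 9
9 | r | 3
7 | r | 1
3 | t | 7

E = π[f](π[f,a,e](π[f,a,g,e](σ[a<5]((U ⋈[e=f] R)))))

σ filters on a, owned by the right side.
E' = π[f](π[f,a,e](π[f,a,g,e]((U ⋈[e=f] σ[a<5](R)))))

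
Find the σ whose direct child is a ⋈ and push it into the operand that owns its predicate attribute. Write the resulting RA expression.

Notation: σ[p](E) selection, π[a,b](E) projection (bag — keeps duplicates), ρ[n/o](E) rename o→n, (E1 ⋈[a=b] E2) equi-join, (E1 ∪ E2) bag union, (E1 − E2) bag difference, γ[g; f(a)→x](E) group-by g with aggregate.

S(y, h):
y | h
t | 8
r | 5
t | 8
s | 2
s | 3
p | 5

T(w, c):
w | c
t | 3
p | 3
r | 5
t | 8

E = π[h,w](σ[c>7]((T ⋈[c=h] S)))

σ filters on c, owned by the left side.
E' = π[h,w]((σ[c>7](T) ⋈[c=h] S))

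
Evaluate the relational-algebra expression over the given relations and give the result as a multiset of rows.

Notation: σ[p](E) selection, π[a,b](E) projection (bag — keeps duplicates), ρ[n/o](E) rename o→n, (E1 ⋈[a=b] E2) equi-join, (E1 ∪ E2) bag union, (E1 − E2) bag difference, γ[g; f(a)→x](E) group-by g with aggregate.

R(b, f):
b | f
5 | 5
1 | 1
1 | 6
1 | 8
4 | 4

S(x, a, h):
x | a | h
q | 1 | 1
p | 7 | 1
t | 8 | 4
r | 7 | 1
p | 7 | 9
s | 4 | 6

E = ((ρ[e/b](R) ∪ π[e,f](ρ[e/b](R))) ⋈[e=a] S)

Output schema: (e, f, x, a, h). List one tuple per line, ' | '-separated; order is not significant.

Per-node cardinality:
  R → 5
  ρ[e/b](R) → 5
  R → 5
  ρ[e/b](R) → 5
  π[e,f](ρ[e/b](R)) → 5
  (ρ[e/b](R) ∪ π[e,f](ρ[e/b](R))) → 10
  S → 6
  ((ρ[e/b](R) ∪ π[e,f](ρ[e/b](R))) ⋈[e=a] S) → 8

== RESULT ==
e | f | x | a | h
1 | 1 | q | 1 | 1
1 | 1 | q | 1 | 1
1 | 6 | q | 1 | 1
1 | 6 | q | 1 | 1
1 | 8 | q | 1 | 1
1 | 8 | q | 1 | 1
4 | 4 | s | 4 | 6
4 | 4 | s | 4 | 6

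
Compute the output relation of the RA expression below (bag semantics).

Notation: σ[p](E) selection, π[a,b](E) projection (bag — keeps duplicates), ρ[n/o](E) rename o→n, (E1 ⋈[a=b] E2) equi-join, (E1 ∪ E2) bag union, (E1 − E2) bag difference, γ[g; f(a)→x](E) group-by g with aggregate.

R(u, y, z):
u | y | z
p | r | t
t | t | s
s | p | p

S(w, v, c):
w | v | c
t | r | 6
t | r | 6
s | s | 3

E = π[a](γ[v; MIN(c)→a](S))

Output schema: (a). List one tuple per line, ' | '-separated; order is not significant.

Subexpression sizes:
  S → 3
  γ[v; MIN(c)→a](S) → 2
  π[a](γ[v; MIN(c)→a](S)) → 2

== RESULT ==
a
3
6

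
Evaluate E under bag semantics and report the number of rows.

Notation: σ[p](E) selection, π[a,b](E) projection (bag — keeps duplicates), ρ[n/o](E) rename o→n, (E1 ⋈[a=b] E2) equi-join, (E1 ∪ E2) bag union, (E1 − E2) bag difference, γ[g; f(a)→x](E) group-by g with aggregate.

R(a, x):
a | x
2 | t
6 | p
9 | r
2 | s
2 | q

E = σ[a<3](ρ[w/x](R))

Subexpression sizes:
  R → 5
  ρ[w/x](R) → 5
  σ[a<3](ρ[w/x](R)) → 3

|E| = 3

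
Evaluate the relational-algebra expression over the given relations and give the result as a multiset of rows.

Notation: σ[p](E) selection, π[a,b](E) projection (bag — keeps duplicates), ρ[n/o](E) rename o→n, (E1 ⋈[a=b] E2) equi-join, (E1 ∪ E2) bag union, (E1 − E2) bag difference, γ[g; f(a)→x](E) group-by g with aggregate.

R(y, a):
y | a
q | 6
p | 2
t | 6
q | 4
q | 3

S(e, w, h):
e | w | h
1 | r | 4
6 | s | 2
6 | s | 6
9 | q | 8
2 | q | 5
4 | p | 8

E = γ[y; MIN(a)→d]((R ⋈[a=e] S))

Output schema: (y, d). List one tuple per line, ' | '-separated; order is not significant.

Row counts bottom-up:
  R → 5
  S → 6
  (R ⋈[a=e] S) → 6
  γ[y; MIN(a)→d]((R ⋈[a=e] S)) → 3

== RESULT ==
y | d
p | 2
q | 4
t | 6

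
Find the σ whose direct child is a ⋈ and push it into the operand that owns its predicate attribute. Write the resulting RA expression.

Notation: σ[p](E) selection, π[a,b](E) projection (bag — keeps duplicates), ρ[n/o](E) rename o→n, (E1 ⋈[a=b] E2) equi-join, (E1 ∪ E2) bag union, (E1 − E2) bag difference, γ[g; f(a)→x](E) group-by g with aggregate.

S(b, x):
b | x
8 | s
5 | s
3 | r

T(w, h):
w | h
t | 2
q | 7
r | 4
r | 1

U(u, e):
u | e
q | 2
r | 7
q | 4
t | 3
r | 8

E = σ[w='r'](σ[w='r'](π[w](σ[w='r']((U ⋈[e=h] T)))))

σ filters on w, owned by the right side.
E' = σ[w='r'](σ[w='r'](π[w]((U ⋈[e=h] σ[w='r'](T)))))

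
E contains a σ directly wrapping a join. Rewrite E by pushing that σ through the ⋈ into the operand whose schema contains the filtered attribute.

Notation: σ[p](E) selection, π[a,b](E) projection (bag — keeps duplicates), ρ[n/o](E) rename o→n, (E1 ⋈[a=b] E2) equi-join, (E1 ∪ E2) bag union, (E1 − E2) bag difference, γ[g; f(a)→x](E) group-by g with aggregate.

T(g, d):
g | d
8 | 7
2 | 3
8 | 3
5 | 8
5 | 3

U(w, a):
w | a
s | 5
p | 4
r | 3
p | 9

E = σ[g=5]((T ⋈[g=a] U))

σ filters on g, owned by the left side.
E' = (σ[g=5](T) ⋈[g=a] U)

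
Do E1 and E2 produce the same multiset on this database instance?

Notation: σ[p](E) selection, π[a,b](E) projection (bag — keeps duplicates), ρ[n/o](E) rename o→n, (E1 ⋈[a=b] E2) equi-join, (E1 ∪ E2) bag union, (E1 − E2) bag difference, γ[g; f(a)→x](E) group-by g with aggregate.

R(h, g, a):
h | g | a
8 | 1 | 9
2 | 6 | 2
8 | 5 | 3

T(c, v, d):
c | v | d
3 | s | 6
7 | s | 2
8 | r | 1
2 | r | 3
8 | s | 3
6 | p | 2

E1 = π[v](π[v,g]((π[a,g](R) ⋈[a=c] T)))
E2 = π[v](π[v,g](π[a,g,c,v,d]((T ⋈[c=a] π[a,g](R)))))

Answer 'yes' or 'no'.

E1 per-node cardinality:
  R → 3
  π[a,g](R) → 3
  T → 6
  (π[a,g](R) ⋈[a=c] T) → 2
  π[v,g]((π[a,g](R) ⋈[a=c] T)) → 2
  π[v](π[v,g]((π[a,g](R) ⋈[a=c] T))) → 2
E2 per-node cardinality:
  T → 6
  R → 3
  π[a,g](R) → 3
  (T ⋈[c=a] π[a,g](R)) → 2
  π[a,g,c,v,d]((T ⋈[c=a] π[a,g](R))) → 2
  π[v,g](π[a,g,c,v,d]((T ⋈[c=a] π[a,g](R)))) → 2
  π[v](π[v,g](π[a,g,c,v,d]((T ⋈[c=a] π[a,g](R))))) → 2

E1 and E2 produce the same multiset:
v
r
s

yes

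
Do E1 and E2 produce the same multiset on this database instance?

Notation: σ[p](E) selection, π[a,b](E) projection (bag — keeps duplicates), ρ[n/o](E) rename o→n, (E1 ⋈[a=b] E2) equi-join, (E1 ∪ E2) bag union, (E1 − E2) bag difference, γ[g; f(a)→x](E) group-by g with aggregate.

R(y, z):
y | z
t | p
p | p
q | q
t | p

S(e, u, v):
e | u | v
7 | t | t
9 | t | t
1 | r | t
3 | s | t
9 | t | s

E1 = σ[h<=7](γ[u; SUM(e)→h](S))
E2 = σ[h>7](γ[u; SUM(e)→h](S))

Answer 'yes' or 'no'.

E1 subexpression sizes:
  S → 5
  γ[u; SUM(e)→h](S) → 3
  σ[h<=7](γ[u; SUM(e)→h](S)) → 2
E2 subexpression sizes:
  S → 5
  γ[u; SUM(e)→h](S) → 3
  σ[h>7](γ[u; SUM(e)→h](S)) → 1

E1 result:
u | h
r | 1
s | 3
E2 result:
u | h
t | 25
Witness: ('r', 1) appears 1× in E1 but 0× in E2.

no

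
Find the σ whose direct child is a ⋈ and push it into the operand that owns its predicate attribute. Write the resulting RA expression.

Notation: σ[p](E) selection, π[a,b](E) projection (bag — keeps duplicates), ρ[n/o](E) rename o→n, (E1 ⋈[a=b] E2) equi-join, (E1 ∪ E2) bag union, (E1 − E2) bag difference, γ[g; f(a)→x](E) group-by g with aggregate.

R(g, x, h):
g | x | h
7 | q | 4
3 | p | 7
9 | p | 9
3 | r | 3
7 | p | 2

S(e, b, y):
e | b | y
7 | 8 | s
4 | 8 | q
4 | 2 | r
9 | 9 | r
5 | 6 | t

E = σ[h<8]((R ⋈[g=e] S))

σ filters on h, owned by the left side.
E' = (σ[h<8](R) ⋈[g=e] S)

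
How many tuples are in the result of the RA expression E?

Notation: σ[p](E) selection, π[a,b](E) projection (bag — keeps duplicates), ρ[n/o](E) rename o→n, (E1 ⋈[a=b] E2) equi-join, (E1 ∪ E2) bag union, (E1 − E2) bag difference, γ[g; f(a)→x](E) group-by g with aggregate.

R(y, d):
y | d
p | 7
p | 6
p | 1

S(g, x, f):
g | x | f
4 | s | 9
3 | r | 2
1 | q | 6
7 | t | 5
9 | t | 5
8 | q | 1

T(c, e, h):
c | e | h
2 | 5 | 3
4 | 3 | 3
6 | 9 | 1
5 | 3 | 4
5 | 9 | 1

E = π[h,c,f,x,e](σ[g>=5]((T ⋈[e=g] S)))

Row counts bottom-up:
  T → 5
  S → 6
  (T ⋈[e=g] S) → 4
  σ[g>=5]((T ⋈[e=g] S)) → 2
  π[h,c,f,x,e](σ[g>=5]((T ⋈[e=g] S))) → 2

|E| = 2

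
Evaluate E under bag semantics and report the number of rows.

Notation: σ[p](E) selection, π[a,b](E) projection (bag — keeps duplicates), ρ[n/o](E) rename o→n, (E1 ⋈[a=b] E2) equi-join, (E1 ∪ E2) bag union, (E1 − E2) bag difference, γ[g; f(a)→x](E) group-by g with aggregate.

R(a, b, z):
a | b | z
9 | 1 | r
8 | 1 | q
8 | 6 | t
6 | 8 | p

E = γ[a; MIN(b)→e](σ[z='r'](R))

Per-node cardinality:
  R → 4
  σ[z='r'](R) → 1
  γ[a; MIN(b)→e](σ[z='r'](R)) → 1

|E| = 1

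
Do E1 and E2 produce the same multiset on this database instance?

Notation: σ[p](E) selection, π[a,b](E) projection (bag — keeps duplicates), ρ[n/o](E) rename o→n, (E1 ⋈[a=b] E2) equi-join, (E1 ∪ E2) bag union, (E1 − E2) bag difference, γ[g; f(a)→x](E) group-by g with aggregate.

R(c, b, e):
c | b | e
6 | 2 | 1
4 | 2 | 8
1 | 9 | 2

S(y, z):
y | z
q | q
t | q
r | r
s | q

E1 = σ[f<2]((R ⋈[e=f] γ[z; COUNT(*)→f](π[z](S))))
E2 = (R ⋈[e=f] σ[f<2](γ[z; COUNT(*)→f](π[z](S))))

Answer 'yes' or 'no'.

E1 row counts bottom-up:
  R → 3
  S → 4
  π[z](S) → 4
  γ[z; COUNT(*)→f](π[z](S)) → 2
  (R ⋈[e=f] γ[z; COUNT(*)→f](π[z](S))) → 1
  σ[f<2]((R ⋈[e=f] γ[z; COUNT(*)→f](π[z](S)))) → 1
E2 row counts bottom-up:
  R → 3
  S → 4
  π[z](S) → 4
  γ[z; COUNT(*)→f](π[z](S)) → 2
  σ[f<2](γ[z; COUNT(*)→f](π[z](S))) → 1
  (R ⋈[e=f] σ[f<2](γ[z; COUNT(*)→f](π[z](S)))) → 1

E1 and E2 produce the same multiset:
c | b | e | z | f
6 | 2 | 1 | r | 1

yes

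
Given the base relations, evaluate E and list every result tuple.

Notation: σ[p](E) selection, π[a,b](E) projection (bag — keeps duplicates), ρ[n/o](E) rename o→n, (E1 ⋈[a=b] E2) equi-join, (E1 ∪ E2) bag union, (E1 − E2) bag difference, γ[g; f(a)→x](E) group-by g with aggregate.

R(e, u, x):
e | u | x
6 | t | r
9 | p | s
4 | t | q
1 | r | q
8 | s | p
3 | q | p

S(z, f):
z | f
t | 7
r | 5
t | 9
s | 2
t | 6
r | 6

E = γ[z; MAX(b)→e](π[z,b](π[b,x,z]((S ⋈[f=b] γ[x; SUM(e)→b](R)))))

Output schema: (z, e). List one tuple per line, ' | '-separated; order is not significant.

Per-node cardinality:
  S → 6
  R → 6
  γ[x; SUM(e)→b](R) → 4
  (S ⋈[f=b] γ[x; SUM(e)→b](R)) → 4
  π[b,x,z]((S ⋈[f=b] γ[x; SUM(e)→b](R))) → 4
  π[z,b](π[b,x,z]((S ⋈[f=b] γ[x; SUM(e)→b](R)))) → 4
  γ[z; MAX(b)→e](π[z,b](π[b,x,z]((S ⋈[f=b] γ[x; SUM(e)→b](R))))) → 2

== RESULT ==
z | e
r | 6
t | 9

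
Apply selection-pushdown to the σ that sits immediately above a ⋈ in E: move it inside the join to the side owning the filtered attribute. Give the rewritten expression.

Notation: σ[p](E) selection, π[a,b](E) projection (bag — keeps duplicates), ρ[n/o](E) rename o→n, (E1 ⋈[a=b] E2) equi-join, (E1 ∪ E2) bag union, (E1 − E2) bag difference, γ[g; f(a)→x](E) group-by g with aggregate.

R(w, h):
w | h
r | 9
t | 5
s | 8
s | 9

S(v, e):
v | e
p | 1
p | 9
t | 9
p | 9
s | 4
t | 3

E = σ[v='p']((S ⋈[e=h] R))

σ filters on v, owned by the left side.
E' = (σ[v='p'](S) ⋈[e=h] R)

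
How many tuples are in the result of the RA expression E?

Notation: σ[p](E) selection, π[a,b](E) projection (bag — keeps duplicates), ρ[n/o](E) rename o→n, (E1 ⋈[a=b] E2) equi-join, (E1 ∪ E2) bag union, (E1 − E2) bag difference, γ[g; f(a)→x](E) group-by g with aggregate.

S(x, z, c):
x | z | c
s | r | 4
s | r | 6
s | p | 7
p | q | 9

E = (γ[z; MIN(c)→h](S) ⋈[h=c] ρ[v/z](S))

Subexpression sizes:
  S → 4
  γ[z; MIN(c)→h](S) → 3
  S → 4
  ρ[v/z](S) → 4
  (γ[z; MIN(c)→h](S) ⋈[h=c] ρ[v/z](S)) → 3

|E| = 3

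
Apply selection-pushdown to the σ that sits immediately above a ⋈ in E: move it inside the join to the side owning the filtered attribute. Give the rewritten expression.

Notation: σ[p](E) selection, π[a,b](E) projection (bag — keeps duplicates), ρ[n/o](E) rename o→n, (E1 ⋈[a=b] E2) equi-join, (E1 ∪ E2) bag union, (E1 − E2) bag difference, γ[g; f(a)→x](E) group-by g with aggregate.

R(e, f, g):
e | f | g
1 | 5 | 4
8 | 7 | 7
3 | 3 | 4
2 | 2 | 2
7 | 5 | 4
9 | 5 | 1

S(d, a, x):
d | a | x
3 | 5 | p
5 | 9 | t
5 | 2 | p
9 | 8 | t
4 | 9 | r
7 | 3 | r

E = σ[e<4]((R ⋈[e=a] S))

σ filters on e, owned by the left side.
E' = (σ[e<4](R) ⋈[e=a] S)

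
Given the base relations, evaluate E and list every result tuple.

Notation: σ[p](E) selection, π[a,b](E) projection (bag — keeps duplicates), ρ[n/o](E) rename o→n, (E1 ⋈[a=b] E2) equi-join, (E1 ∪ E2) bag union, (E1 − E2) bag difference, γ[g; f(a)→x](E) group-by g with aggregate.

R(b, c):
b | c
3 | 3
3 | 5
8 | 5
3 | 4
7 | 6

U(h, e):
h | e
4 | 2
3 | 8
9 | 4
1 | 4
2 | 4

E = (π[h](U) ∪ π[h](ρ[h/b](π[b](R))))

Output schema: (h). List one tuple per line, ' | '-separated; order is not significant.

Subexpression sizes:
  U → 5
  π[h](U) → 5
  R → 5
  π[b](R) → 5
  ρ[h/b](π[b](R)) → 5
  π[h](ρ[h/b](π[b](R))) → 5
  (π[h](U) ∪ π[h](ρ[h/b](π[b](R)))) → 10

== RESULT ==
h
1
2
3
3
3
3
4
7
8
9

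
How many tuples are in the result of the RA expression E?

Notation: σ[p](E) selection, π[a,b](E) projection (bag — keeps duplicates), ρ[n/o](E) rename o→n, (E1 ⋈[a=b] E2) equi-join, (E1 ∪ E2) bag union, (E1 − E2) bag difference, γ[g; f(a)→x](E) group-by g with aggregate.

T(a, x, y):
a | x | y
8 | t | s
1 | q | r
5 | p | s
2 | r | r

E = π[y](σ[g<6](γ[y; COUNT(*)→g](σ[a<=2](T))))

Subexpression sizes:
  T → 4
  σ[a<=2](T) → 2
  γ[y; COUNT(*)→g](σ[a<=2](T)) → 1
  σ[g<6](γ[y; COUNT(*)→g](σ[a<=2](T))) → 1
  π[y](σ[g<6](γ[y; COUNT(*)→g](σ[a<=2](T)))) → 1

|E| = 1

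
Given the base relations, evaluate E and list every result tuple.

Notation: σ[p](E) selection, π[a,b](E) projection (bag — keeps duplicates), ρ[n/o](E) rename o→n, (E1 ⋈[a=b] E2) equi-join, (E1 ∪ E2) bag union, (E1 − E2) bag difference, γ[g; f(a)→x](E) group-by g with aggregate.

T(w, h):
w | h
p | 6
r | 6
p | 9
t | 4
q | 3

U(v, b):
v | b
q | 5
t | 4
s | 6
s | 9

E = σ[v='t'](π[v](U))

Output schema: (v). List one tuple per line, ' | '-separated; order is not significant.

Subexpression sizes:
  U → 4
  π[v](U) → 4
  σ[v='t'](π[v](U)) → 1

== RESULT ==
v
t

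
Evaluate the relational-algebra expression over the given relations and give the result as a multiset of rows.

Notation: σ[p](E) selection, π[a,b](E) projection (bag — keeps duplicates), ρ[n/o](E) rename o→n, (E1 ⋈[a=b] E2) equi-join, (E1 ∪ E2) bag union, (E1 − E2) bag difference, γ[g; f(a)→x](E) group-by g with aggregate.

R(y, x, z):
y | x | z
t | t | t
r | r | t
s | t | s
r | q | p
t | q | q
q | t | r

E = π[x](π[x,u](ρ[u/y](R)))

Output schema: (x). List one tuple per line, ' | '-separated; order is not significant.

Per-node cardinality:
  R → 6
  ρ[u/y](R) → 6
  π[x,u](ρ[u/y](R)) → 6
  π[x](π[x,u](ρ[u/y](R))) → 6

== RESULT ==
x
q
q
r
t
t
t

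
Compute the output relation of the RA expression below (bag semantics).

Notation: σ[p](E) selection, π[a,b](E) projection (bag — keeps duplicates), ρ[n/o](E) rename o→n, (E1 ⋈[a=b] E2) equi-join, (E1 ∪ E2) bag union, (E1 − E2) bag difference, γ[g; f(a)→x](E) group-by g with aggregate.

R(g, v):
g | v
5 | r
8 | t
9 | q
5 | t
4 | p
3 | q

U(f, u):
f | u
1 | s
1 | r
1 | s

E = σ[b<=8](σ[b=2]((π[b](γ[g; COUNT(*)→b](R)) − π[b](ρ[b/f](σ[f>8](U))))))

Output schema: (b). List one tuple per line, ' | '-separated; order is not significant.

Per-node cardinality:
  R → 6
  γ[g; COUNT(*)→b](R) → 5
  π[b](γ[g; COUNT(*)→b](R)) → 5
  U → 3
  σ[f>8](U) → 0
  ρ[b/f](σ[f>8](U)) → 0
  π[b](ρ[b/f](σ[f>8](U))) → 0
  (π[b](γ[g; COUNT(*)→b](R)) − π[b](ρ[b/f](σ[f>8](U)))) → 5
  σ[b=2]((π[b](γ[g; COUNT(*)→b](R)) − π[b](ρ[b/f](σ[f>8](U))))) → 1
  σ[b<=8](σ[b=2]((π[b](γ[g; COUNT(*)→b](R)) − π[b](ρ[b/f](σ[f>8](U)))))) → 1

== RESULT ==
b
2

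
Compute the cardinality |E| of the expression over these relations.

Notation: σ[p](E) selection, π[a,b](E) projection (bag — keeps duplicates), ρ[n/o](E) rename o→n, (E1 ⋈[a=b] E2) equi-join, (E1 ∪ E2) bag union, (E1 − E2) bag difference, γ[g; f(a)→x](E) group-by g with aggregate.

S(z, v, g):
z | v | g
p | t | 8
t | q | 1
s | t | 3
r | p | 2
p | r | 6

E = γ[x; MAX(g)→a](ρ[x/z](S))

Per-node cardinality:
  S → 5
  ρ[x/z](S) → 5
  γ[x; MAX(g)→a](ρ[x/z](S)) → 4

|E| = 4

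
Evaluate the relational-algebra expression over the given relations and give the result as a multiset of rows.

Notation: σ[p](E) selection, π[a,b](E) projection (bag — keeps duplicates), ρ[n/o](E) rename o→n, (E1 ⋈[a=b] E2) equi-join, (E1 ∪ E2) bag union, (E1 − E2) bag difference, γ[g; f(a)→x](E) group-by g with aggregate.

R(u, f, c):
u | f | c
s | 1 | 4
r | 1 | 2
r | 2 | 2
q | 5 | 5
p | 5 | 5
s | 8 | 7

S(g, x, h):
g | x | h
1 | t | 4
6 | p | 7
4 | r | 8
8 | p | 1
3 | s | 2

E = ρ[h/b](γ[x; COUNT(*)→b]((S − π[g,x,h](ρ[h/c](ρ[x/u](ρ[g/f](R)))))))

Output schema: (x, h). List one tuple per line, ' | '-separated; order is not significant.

Row counts bottom-up:
  S → 5
  R → 6
  ρ[g/f](R) → 6
  ρ[x/u](ρ[g/f](R)) → 6
  ρ[h/c](ρ[x/u](ρ[g/f](R))) → 6
  π[g,x,h](ρ[h/c](ρ[x/u](ρ[g/f](R)))) → 6
  (S − π[g,x,h](ρ[h/c](ρ[x/u](ρ[g/f](R))))) → 5
  γ[x; COUNT(*)→b]((S − π[g,x,h](ρ[h/c](ρ[x/u](ρ[g/f](R)))))) → 4
  ρ[h/b](γ[x; COUNT(*)→b]((S − π[g,x,h](ρ[h/c](ρ[x/u](ρ[g/f](R))))))) → 4

== RESULT ==
x | h
p | 2
r | 1
s | 1
t | 1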